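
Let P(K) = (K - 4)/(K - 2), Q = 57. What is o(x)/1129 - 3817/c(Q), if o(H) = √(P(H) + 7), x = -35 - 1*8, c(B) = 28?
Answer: -3817/28 + √1810/16935 ≈ -136.32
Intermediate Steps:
P(K) = (-4 + K)/(-2 + K)
x = -43 (x = -35 - 8 = -43)
o(H) = √(7 + (-4 + H)/(-2 + H)) (o(H) = √((-4 + H)/(-2 + H) + 7) = √(7 + (-4 + H)/(-2 + H)))
o(x)/1129 - 3817/c(Q) = (√2*√((-9 + 4*(-43))/(-2 - 43)))/1129 - 3817/28 = (√2*√((-9 - 172)/(-45)))*(1/1129) - 3817*1/28 = (√2*√(-1/45*(-181)))*(1/1129) - 3817/28 = (√2*√(181/45))*(1/1129) - 3817/28 = (√2*(√905/15))*(1/1129) - 3817/28 = (√1810/15)*(1/1129) - 3817/28 = √1810/16935 - 3817/28 = -3817/28 + √1810/16935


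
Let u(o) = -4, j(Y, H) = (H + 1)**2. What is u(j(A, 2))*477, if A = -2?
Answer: -1908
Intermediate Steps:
j(Y, H) = (1 + H)**2
u(j(A, 2))*477 = -4*477 = -1908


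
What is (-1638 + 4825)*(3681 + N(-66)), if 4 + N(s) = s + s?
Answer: 11297915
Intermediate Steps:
N(s) = -4 + 2*s (N(s) = -4 + (s + s) = -4 + 2*s)
(-1638 + 4825)*(3681 + N(-66)) = (-1638 + 4825)*(3681 + (-4 + 2*(-66))) = 3187*(3681 + (-4 - 132)) = 3187*(3681 - 136) = 3187*3545 = 11297915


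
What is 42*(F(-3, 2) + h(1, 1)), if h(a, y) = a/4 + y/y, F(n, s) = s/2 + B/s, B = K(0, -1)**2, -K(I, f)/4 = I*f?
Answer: 189/2 ≈ 94.500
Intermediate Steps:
K(I, f) = -4*I*f
B = 0 (B = (-4*0*(-1))**2 = 0**2 = 0)
F(n, s) = s/2 (F(n, s) = s/2 + 0/s = s*(1/2) + 0 = s/2 + 0 = s/2)
h(a, y) = 1 + a/4 (h(a, y) = a*(1/4) + 1 = a/4 + 1 = 1 + a/4)
42*(F(-3, 2) + h(1, 1)) = 42*((1/2)*2 + (1 + (1/4)*1)) = 42*(1 + (1 + 1/4)) = 42*(1 + 5/4) = 42*(9/4) = 189/2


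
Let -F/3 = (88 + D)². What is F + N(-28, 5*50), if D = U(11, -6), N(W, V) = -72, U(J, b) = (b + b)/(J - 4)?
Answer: -1097976/49 ≈ -22408.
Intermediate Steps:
U(J, b) = 2*b/(-4 + J) (U(J, b) = (2*b)/(-4 + J) = 2*b/(-4 + J))
D = -12/7 (D = 2*(-6)/(-4 + 11) = 2*(-6)/7 = 2*(-6)*(⅐) = -12/7 ≈ -1.7143)
F = -1094448/49 (F = -3*(88 - 12/7)² = -3*(604/7)² = -3*364816/49 = -1094448/49 ≈ -22336.)
F + N(-28, 5*50) = -1094448/49 - 72 = -1097976/49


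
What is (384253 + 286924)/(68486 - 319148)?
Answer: -671177/250662 ≈ -2.6776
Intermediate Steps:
(384253 + 286924)/(68486 - 319148) = 671177/(-250662) = 671177*(-1/250662) = -671177/250662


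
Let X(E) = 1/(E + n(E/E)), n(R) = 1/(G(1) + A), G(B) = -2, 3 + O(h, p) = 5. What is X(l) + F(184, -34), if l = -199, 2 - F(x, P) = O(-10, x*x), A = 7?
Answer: -5/994 ≈ -0.0050302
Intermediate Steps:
O(h, p) = 2 (O(h, p) = -3 + 5 = 2)
F(x, P) = 0 (F(x, P) = 2 - 1*2 = 2 - 2 = 0)
n(R) = ⅕ (n(R) = 1/(-2 + 7) = 1/5 = ⅕)
X(E) = 1/(⅕ + E) (X(E) = 1/(E + ⅕) = 1/(⅕ + E))
X(l) + F(184, -34) = 5/(1 + 5*(-199)) + 0 = 5/(1 - 995) + 0 = 5/(-994) + 0 = 5*(-1/994) + 0 = -5/994 + 0 = -5/994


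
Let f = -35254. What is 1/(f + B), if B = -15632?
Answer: -1/50886 ≈ -1.9652e-5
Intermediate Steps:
1/(f + B) = 1/(-35254 - 15632) = 1/(-50886) = -1/50886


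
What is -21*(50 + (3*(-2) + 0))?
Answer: -924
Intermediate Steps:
-21*(50 + (3*(-2) + 0)) = -21*(50 + (-6 + 0)) = -21*(50 - 6) = -21*44 = -924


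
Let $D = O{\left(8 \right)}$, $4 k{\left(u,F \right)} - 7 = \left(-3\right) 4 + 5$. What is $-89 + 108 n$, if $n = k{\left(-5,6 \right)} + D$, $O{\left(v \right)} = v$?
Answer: $775$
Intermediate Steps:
$k{\left(u,F \right)} = 0$ ($k{\left(u,F \right)} = \frac{7}{4} + \frac{\left(-3\right) 4 + 5}{4} = \frac{7}{4} + \frac{-12 + 5}{4} = \frac{7}{4} + \frac{1}{4} \left(-7\right) = \frac{7}{4} - \frac{7}{4} = 0$)
$D = 8$
$n = 8$ ($n = 0 + 8 = 8$)
$-89 + 108 n = -89 + 108 \cdot 8 = -89 + 864 = 775$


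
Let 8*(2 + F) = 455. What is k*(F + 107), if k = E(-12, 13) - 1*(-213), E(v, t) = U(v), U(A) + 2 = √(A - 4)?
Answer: 273245/8 + 1295*I/2 ≈ 34156.0 + 647.5*I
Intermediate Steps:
F = 439/8 (F = -2 + (⅛)*455 = -2 + 455/8 = 439/8 ≈ 54.875)
U(A) = -2 + √(-4 + A) (U(A) = -2 + √(A - 4) = -2 + √(-4 + A))
E(v, t) = -2 + √(-4 + v)
k = 211 + 4*I (k = (-2 + √(-4 - 12)) - 1*(-213) = (-2 + √(-16)) + 213 = (-2 + 4*I) + 213 = 211 + 4*I ≈ 211.0 + 4.0*I)
k*(F + 107) = (211 + 4*I)*(439/8 + 107) = (211 + 4*I)*(1295/8) = 273245/8 + 1295*I/2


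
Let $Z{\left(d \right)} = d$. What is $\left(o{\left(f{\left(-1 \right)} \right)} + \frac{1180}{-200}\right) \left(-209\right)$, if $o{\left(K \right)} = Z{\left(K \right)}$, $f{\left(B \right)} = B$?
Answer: $\frac{14421}{10} \approx 1442.1$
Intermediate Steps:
$o{\left(K \right)} = K$
$\left(o{\left(f{\left(-1 \right)} \right)} + \frac{1180}{-200}\right) \left(-209\right) = \left(-1 + \frac{1180}{-200}\right) \left(-209\right) = \left(-1 + 1180 \left(- \frac{1}{200}\right)\right) \left(-209\right) = \left(-1 - \frac{59}{10}\right) \left(-209\right) = \left(- \frac{69}{10}\right) \left(-209\right) = \frac{14421}{10}$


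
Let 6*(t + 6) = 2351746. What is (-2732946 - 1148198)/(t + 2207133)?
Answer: -5821716/3898627 ≈ -1.4933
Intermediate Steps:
t = 1175855/3 (t = -6 + (⅙)*2351746 = -6 + 1175873/3 = 1175855/3 ≈ 3.9195e+5)
(-2732946 - 1148198)/(t + 2207133) = (-2732946 - 1148198)/(1175855/3 + 2207133) = -3881144/7797254/3 = -3881144*3/7797254 = -5821716/3898627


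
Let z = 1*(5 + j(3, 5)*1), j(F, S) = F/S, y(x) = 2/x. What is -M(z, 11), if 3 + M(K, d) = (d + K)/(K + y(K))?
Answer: 89/417 ≈ 0.21343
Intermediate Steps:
z = 28/5 (z = 1*(5 + (3/5)*1) = 1*(5 + 3/5) = 1*(28/5) = 28/5 ≈ 5.6000)
M(K, d) = -3 + (K + d)/(K + 2/K) (M(K, d) = -3 + (d + K)/(K + 2/K) = -3 + (K + d)/(K + 2/K))
-M(z, 11) = -(-6 - 1*28/5*(-1*11 + 2*(28/5)))/(2 + (28/5)**2) = -(-6 - 1*28/5*(-11 + 56/5))/(2 + 784/25) = -(-6 - 1*28/5*1/5)/834/25 = -25*(-6 - 28/25)/834 = -25*(-178)/(834*25) = -1*(-89/417) = 89/417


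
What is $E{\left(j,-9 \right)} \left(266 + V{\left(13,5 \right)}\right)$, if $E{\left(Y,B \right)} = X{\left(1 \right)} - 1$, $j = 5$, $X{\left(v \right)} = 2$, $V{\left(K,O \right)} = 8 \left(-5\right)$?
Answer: $226$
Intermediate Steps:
$V{\left(K,O \right)} = -40$
$E{\left(Y,B \right)} = 1$ ($E{\left(Y,B \right)} = 2 - 1 = 1$)
$E{\left(j,-9 \right)} \left(266 + V{\left(13,5 \right)}\right) = 1 \left(266 - 40\right) = 1 \cdot 226 = 226$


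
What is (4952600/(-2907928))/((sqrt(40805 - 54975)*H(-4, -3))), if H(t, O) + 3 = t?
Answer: -123815*I*sqrt(14170)/7210934458 ≈ -0.0020439*I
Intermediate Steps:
H(t, O) = -3 + t
(4952600/(-2907928))/((sqrt(40805 - 54975)*H(-4, -3))) = (4952600/(-2907928))/((sqrt(40805 - 54975)*(-3 - 4))) = (4952600*(-1/2907928))/((sqrt(-14170)*(-7))) = -619075*I*sqrt(14170)/99190/363491 = -123815*I*sqrt(14170)/7210934458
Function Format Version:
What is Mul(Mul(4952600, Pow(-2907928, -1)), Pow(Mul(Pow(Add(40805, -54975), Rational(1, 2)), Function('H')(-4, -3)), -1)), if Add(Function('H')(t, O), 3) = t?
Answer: Mul(Rational(-123815, 7210934458), I, Pow(14170, Rational(1, 2))) ≈ Mul(-0.0020439, I)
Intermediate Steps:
Function('H')(t, O) = Add(-3, t)
Mul(Mul(4952600, Pow(-2907928, -1)), Pow(Mul(Pow(Add(40805, -54975), Rational(1, 2)), Function('H')(-4, -3)), -1)) = Mul(Mul(4952600, Pow(-2907928, -1)), Pow(Mul(Pow(Add(40805, -54975), Rational(1, 2)), Add(-3, -4)), -1)) = Mul(Mul(4952600, Rational(-1, 2907928)), Pow(Mul(Pow(-14170, Rational(1, 2)), -7), -1)) = Mul(Rational(-619075, 363491), Pow(Mul(Mul(I, Pow(14170, Rational(1, 2))), -7), -1)) = Mul(Rational(-619075, 363491), Pow(Mul(-7, I, Pow(14170, Rational(1, 2))), -1)) = Mul(Rational(-619075, 363491), Mul(Rational(1, 99190), I, Pow(14170, Rational(1, 2)))) = Mul(Rational(-123815, 7210934458), I, Pow(14170, Rational(1, 2)))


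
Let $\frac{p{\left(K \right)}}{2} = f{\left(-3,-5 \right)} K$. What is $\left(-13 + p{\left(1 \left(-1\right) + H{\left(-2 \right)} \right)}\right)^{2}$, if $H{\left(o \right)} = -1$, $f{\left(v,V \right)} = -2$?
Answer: $25$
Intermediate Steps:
$p{\left(K \right)} = - 4 K$ ($p{\left(K \right)} = 2 \left(- 2 K\right) = - 4 K$)
$\left(-13 + p{\left(1 \left(-1\right) + H{\left(-2 \right)} \right)}\right)^{2} = \left(-13 - 4 \left(1 \left(-1\right) - 1\right)\right)^{2} = \left(-13 - 4 \left(-1 - 1\right)\right)^{2} = \left(-13 - -8\right)^{2} = \left(-13 + 8\right)^{2} = \left(-5\right)^{2} = 25$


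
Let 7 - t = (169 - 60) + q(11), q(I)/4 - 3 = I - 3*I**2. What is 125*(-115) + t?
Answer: -13081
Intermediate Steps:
q(I) = 12 - 12*I**2 + 4*I (q(I) = 12 + 4*(I - 3*I**2) = 12 + (-12*I**2 + 4*I) = 12 - 12*I**2 + 4*I)
t = 1294 (t = 7 - ((169 - 60) + (12 - 12*11**2 + 4*11)) = 7 - (109 + (12 - 12*121 + 44)) = 7 - (109 + (12 - 1452 + 44)) = 7 - (109 - 1396) = 7 - 1*(-1287) = 7 + 1287 = 1294)
125*(-115) + t = 125*(-115) + 1294 = -14375 + 1294 = -13081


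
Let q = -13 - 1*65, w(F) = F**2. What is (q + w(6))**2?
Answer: 1764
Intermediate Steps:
q = -78 (q = -13 - 65 = -78)
(q + w(6))**2 = (-78 + 6**2)**2 = (-78 + 36)**2 = (-42)**2 = 1764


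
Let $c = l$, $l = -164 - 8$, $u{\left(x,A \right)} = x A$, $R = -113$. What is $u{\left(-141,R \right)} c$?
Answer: $-2740476$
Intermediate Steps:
$u{\left(x,A \right)} = A x$
$l = -172$
$c = -172$
$u{\left(-141,R \right)} c = \left(-113\right) \left(-141\right) \left(-172\right) = 15933 \left(-172\right) = -2740476$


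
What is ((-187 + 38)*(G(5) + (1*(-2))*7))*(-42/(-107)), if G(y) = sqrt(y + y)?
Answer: 87612/107 - 6258*sqrt(10)/107 ≈ 633.85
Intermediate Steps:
G(y) = sqrt(2)*sqrt(y) (G(y) = sqrt(2*y) = sqrt(2)*sqrt(y))
((-187 + 38)*(G(5) + (1*(-2))*7))*(-42/(-107)) = ((-187 + 38)*(sqrt(2)*sqrt(5) + (1*(-2))*7))*(-42/(-107)) = (-149*(sqrt(10) - 2*7))*(-42*(-1/107)) = -149*(sqrt(10) - 14)*(42/107) = -149*(-14 + sqrt(10))*(42/107) = (2086 - 149*sqrt(10))*(42/107) = 87612/107 - 6258*sqrt(10)/107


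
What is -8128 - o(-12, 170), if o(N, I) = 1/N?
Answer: -97535/12 ≈ -8127.9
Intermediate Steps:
-8128 - o(-12, 170) = -8128 - 1/(-12) = -8128 - 1*(-1/12) = -8128 + 1/12 = -97535/12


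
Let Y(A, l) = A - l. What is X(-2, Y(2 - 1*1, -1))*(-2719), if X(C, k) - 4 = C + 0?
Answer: -5438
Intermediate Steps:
X(C, k) = 4 + C (X(C, k) = 4 + (C + 0) = 4 + C)
X(-2, Y(2 - 1*1, -1))*(-2719) = (4 - 2)*(-2719) = 2*(-2719) = -5438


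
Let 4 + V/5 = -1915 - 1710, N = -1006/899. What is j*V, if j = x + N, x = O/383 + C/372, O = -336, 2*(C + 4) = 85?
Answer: 283814092105/8263608 ≈ 34345.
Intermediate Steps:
C = 77/2 (C = -4 + (1/2)*85 = -4 + 85/2 = 77/2 ≈ 38.500)
x = -220493/284952 (x = -336/383 + (77/2)/372 = -336*1/383 + (77/2)*(1/372) = -336/383 + 77/744 = -220493/284952 ≈ -0.77379)
N = -1006/899 (N = -1006*1/899 = -1006/899 ≈ -1.1190)
j = -15641449/8263608 (j = -220493/284952 - 1006/899 = -15641449/8263608 ≈ -1.8928)
V = -18145 (V = -20 + 5*(-1915 - 1710) = -20 + 5*(-3625) = -20 - 18125 = -18145)
j*V = -15641449/8263608*(-18145) = 283814092105/8263608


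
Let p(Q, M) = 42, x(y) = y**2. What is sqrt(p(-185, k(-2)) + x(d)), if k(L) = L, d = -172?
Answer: sqrt(29626) ≈ 172.12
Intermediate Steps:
sqrt(p(-185, k(-2)) + x(d)) = sqrt(42 + (-172)**2) = sqrt(42 + 29584) = sqrt(29626)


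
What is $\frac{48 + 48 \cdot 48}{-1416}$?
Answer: $- \frac{98}{59} \approx -1.661$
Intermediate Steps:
$\frac{48 + 48 \cdot 48}{-1416} = \left(48 + 2304\right) \left(- \frac{1}{1416}\right) = 2352 \left(- \frac{1}{1416}\right) = - \frac{98}{59}$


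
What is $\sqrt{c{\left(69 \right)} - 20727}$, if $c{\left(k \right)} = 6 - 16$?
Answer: $i \sqrt{20737} \approx 144.0 i$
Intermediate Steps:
$c{\left(k \right)} = -10$ ($c{\left(k \right)} = 6 - 16 = -10$)
$\sqrt{c{\left(69 \right)} - 20727} = \sqrt{-10 - 20727} = \sqrt{-20737} = i \sqrt{20737}$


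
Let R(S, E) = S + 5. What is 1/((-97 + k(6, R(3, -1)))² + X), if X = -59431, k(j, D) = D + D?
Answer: -1/52870 ≈ -1.8914e-5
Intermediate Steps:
R(S, E) = 5 + S
k(j, D) = 2*D
1/((-97 + k(6, R(3, -1)))² + X) = 1/((-97 + 2*(5 + 3))² - 59431) = 1/((-97 + 2*8)² - 59431) = 1/((-97 + 16)² - 59431) = 1/((-81)² - 59431) = 1/(6561 - 59431) = 1/(-52870) = -1/52870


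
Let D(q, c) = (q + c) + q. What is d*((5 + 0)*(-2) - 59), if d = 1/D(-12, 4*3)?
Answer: 23/4 ≈ 5.7500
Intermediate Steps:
D(q, c) = c + 2*q (D(q, c) = (c + q) + q = c + 2*q)
d = -1/12 (d = 1/(4*3 + 2*(-12)) = 1/(12 - 24) = 1/(-12) = -1/12 ≈ -0.083333)
d*((5 + 0)*(-2) - 59) = -((5 + 0)*(-2) - 59)/12 = -(5*(-2) - 59)/12 = -(-10 - 59)/12 = -1/12*(-69) = 23/4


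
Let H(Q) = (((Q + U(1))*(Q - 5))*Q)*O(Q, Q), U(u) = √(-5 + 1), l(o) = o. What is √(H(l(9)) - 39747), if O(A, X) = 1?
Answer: √(-39423 + 72*I) ≈ 0.181 + 198.55*I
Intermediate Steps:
U(u) = 2*I (U(u) = √(-4) = 2*I)
H(Q) = Q*(-5 + Q)*(Q + 2*I) (H(Q) = (((Q + 2*I)*(Q - 5))*Q)*1 = (((Q + 2*I)*(-5 + Q))*Q)*1 = (((-5 + Q)*(Q + 2*I))*Q)*1 = (Q*(-5 + Q)*(Q + 2*I))*1 = Q*(-5 + Q)*(Q + 2*I))
√(H(l(9)) - 39747) = √(9*(9² - 10*I + 9*(-5 + 2*I)) - 39747) = √(9*(81 - 10*I + (-45 + 18*I)) - 39747) = √(9*(36 + 8*I) - 39747) = √((324 + 72*I) - 39747) = √(-39423 + 72*I)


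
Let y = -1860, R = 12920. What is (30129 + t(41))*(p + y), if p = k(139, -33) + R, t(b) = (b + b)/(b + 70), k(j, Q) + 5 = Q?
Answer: 12287329274/37 ≈ 3.3209e+8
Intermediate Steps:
k(j, Q) = -5 + Q
t(b) = 2*b/(70 + b) (t(b) = (2*b)/(70 + b) = 2*b/(70 + b))
p = 12882 (p = (-5 - 33) + 12920 = -38 + 12920 = 12882)
(30129 + t(41))*(p + y) = (30129 + 2*41/(70 + 41))*(12882 - 1860) = (30129 + 2*41/111)*11022 = (30129 + 2*41*(1/111))*11022 = (30129 + 82/111)*11022 = (3344401/111)*11022 = 12287329274/37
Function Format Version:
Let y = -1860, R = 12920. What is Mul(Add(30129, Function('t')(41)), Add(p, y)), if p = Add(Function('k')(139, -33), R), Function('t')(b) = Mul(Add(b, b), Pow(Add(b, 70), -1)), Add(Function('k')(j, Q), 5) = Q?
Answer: Rational(12287329274, 37) ≈ 3.3209e+8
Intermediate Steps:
Function('k')(j, Q) = Add(-5, Q)
Function('t')(b) = Mul(2, b, Pow(Add(70, b), -1)) (Function('t')(b) = Mul(Mul(2, b), Pow(Add(70, b), -1)) = Mul(2, b, Pow(Add(70, b), -1)))
p = 12882 (p = Add(Add(-5, -33), 12920) = Add(-38, 12920) = 12882)
Mul(Add(30129, Function('t')(41)), Add(p, y)) = Mul(Add(30129, Mul(2, 41, Pow(Add(70, 41), -1))), Add(12882, -1860)) = Mul(Add(30129, Mul(2, 41, Pow(111, -1))), 11022) = Mul(Add(30129, Mul(2, 41, Rational(1, 111))), 11022) = Mul(Add(30129, Rational(82, 111)), 11022) = Mul(Rational(3344401, 111), 11022) = Rational(12287329274, 37)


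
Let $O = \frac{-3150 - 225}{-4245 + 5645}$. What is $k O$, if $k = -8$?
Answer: $\frac{135}{7} \approx 19.286$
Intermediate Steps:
$O = - \frac{135}{56}$ ($O = - \frac{3375}{1400} = \left(-3375\right) \frac{1}{1400} = - \frac{135}{56} \approx -2.4107$)
$k O = \left(-8\right) \left(- \frac{135}{56}\right) = \frac{135}{7}$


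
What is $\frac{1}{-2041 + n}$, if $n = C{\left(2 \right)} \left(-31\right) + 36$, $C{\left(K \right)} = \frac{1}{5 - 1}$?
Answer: $- \frac{4}{8051} \approx -0.00049683$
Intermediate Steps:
$C{\left(K \right)} = \frac{1}{4}$
$n = \frac{113}{4}$ ($n = \frac{1}{4} \left(-31\right) + 36 = - \frac{31}{4} + 36 = \frac{113}{4} \approx 28.25$)
$\frac{1}{-2041 + n} = \frac{1}{-2041 + \frac{113}{4}} = \frac{1}{- \frac{8051}{4}} = - \frac{4}{8051}$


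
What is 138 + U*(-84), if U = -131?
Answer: 11142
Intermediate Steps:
138 + U*(-84) = 138 - 131*(-84) = 138 + 11004 = 11142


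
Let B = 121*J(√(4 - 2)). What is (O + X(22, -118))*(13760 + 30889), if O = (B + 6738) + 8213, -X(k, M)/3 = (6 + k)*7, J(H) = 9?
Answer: 689916348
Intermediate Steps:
X(k, M) = -126 - 21*k (X(k, M) = -3*(6 + k)*7 = -3*(42 + 7*k) = -126 - 21*k)
B = 1089 (B = 121*9 = 1089)
O = 16040 (O = (1089 + 6738) + 8213 = 7827 + 8213 = 16040)
(O + X(22, -118))*(13760 + 30889) = (16040 + (-126 - 21*22))*(13760 + 30889) = (16040 + (-126 - 462))*44649 = (16040 - 588)*44649 = 15452*44649 = 689916348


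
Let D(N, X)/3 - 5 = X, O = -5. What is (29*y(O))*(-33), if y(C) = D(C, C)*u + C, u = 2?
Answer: 4785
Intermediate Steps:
D(N, X) = 15 + 3*X
y(C) = 30 + 7*C (y(C) = (15 + 3*C)*2 + C = (30 + 6*C) + C = 30 + 7*C)
(29*y(O))*(-33) = (29*(30 + 7*(-5)))*(-33) = (29*(30 - 35))*(-33) = (29*(-5))*(-33) = -145*(-33) = 4785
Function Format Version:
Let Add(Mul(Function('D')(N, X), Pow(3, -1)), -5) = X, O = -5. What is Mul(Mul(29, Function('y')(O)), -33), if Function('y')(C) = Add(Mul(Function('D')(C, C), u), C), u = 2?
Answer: 4785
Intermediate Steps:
Function('D')(N, X) = Add(15, Mul(3, X))
Function('y')(C) = Add(30, Mul(7, C)) (Function('y')(C) = Add(Mul(Add(15, Mul(3, C)), 2), C) = Add(Add(30, Mul(6, C)), C) = Add(30, Mul(7, C)))
Mul(Mul(29, Function('y')(O)), -33) = Mul(Mul(29, Add(30, Mul(7, -5))), -33) = Mul(Mul(29, Add(30, -35)), -33) = Mul(Mul(29, -5), -33) = Mul(-145, -33) = 4785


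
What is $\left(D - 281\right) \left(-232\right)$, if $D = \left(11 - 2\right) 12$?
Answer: $40136$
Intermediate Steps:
$D = 108$ ($D = 9 \cdot 12 = 108$)
$\left(D - 281\right) \left(-232\right) = \left(108 - 281\right) \left(-232\right) = \left(-173\right) \left(-232\right) = 40136$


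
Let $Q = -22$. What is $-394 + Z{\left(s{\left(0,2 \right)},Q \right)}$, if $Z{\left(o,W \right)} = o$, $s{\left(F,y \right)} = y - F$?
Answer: $-392$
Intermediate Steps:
$-394 + Z{\left(s{\left(0,2 \right)},Q \right)} = -394 + \left(2 - 0\right) = -394 + \left(2 + 0\right) = -394 + 2 = -392$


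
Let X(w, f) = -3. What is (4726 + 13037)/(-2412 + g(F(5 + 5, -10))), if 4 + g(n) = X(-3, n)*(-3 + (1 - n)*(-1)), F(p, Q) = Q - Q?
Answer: -17763/2404 ≈ -7.3889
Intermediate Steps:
F(p, Q) = 0
g(n) = 8 - 3*n (g(n) = -4 - 3*(-3 + (1 - n)*(-1)) = -4 - 3*(-3 + (-1 + n)) = -4 - 3*(-4 + n) = -4 + (12 - 3*n) = 8 - 3*n)
(4726 + 13037)/(-2412 + g(F(5 + 5, -10))) = (4726 + 13037)/(-2412 + (8 - 3*0)) = 17763/(-2412 + (8 + 0)) = 17763/(-2412 + 8) = 17763/(-2404) = 17763*(-1/2404) = -17763/2404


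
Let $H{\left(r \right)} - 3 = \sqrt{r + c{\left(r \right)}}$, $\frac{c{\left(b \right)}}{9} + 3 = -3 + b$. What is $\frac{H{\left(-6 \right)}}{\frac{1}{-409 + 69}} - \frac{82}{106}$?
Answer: $- \frac{54101}{53} - 340 i \sqrt{114} \approx -1020.8 - 3630.2 i$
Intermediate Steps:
$c{\left(b \right)} = -54 + 9 b$ ($c{\left(b \right)} = -27 + 9 \left(-3 + b\right) = -27 + \left(-27 + 9 b\right) = -54 + 9 b$)
$H{\left(r \right)} = 3 + \sqrt{-54 + 10 r}$ ($H{\left(r \right)} = 3 + \sqrt{r + \left(-54 + 9 r\right)} = 3 + \sqrt{-54 + 10 r}$)
$\frac{H{\left(-6 \right)}}{\frac{1}{-409 + 69}} - \frac{82}{106} = \frac{3 + \sqrt{-54 + 10 \left(-6\right)}}{\frac{1}{-409 + 69}} - \frac{82}{106} = \frac{3 + \sqrt{-54 - 60}}{\frac{1}{-340}} - \frac{41}{53} = \frac{3 + \sqrt{-114}}{- \frac{1}{340}} - \frac{41}{53} = \left(3 + i \sqrt{114}\right) \left(-340\right) - \frac{41}{53} = \left(-1020 - 340 i \sqrt{114}\right) - \frac{41}{53} = - \frac{54101}{53} - 340 i \sqrt{114}$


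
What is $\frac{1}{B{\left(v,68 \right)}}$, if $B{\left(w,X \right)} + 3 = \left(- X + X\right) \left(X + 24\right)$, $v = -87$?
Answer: $- \frac{1}{3} \approx -0.33333$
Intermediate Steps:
$B{\left(w,X \right)} = -3$ ($B{\left(w,X \right)} = -3 + \left(- X + X\right) \left(X + 24\right) = -3 + 0 \left(24 + X\right) = -3 + 0 = -3$)
$\frac{1}{B{\left(v,68 \right)}} = \frac{1}{-3} = - \frac{1}{3}$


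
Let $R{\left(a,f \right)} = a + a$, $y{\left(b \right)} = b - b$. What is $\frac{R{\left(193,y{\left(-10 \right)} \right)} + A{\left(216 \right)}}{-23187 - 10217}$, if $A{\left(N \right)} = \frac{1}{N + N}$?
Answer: $- \frac{166753}{14430528} \approx -0.011556$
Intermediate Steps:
$y{\left(b \right)} = 0$
$A{\left(N \right)} = \frac{1}{2 N}$
$R{\left(a,f \right)} = 2 a$
$\frac{R{\left(193,y{\left(-10 \right)} \right)} + A{\left(216 \right)}}{-23187 - 10217} = \frac{2 \cdot 193 + \frac{1}{2 \cdot 216}}{-23187 - 10217} = \frac{386 + \frac{1}{2} \cdot \frac{1}{216}}{-33404} = \left(386 + \frac{1}{432}\right) \left(- \frac{1}{33404}\right) = \frac{166753}{432} \left(- \frac{1}{33404}\right) = - \frac{166753}{14430528}$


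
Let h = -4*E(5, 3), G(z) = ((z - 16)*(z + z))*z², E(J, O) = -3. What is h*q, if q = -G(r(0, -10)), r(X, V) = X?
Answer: 0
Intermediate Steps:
G(z) = 2*z³*(-16 + z) (G(z) = ((-16 + z)*(2*z))*z² = (2*z*(-16 + z))*z² = 2*z³*(-16 + z))
h = 12 (h = -4*(-3) = 12)
q = 0 (q = -2*0³*(-16 + 0) = -2*0*(-16) = -1*0 = 0)
h*q = 12*0 = 0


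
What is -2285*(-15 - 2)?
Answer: 38845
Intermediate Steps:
-2285*(-15 - 2) = -2285*(-17) = 38845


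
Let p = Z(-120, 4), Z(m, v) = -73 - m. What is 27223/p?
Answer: 27223/47 ≈ 579.21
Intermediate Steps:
p = 47 (p = -73 - 1*(-120) = -73 + 120 = 47)
27223/p = 27223/47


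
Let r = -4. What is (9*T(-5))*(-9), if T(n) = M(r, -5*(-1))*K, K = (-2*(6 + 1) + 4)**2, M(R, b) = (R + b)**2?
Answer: -8100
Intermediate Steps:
K = 100 (K = (-2*7 + 4)**2 = (-14 + 4)**2 = (-10)**2 = 100)
T(n) = 100 (T(n) = (-4 - 5*(-1))**2*100 = (-4 + 5)**2*100 = 1**2*100 = 1*100 = 100)
(9*T(-5))*(-9) = (9*100)*(-9) = 900*(-9) = -8100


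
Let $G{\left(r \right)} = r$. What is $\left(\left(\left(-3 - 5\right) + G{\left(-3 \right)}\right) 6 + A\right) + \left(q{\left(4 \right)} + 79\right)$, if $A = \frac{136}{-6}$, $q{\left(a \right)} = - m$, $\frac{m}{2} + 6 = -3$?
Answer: $\frac{25}{3} \approx 8.3333$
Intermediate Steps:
$m = -18$ ($m = -12 + 2 \left(-3\right) = -12 - 6 = -18$)
$q{\left(a \right)} = 18$ ($q{\left(a \right)} = \left(-1\right) \left(-18\right) = 18$)
$A = - \frac{68}{3}$ ($A = 136 \left(- \frac{1}{6}\right) = - \frac{68}{3} \approx -22.667$)
$\left(\left(\left(-3 - 5\right) + G{\left(-3 \right)}\right) 6 + A\right) + \left(q{\left(4 \right)} + 79\right) = \left(\left(\left(-3 - 5\right) - 3\right) 6 - \frac{68}{3}\right) + \left(18 + 79\right) = \left(\left(\left(-3 - 5\right) - 3\right) 6 - \frac{68}{3}\right) + 97 = \left(\left(-8 - 3\right) 6 - \frac{68}{3}\right) + 97 = \left(\left(-11\right) 6 - \frac{68}{3}\right) + 97 = \left(-66 - \frac{68}{3}\right) + 97 = - \frac{266}{3} + 97 = \frac{25}{3}$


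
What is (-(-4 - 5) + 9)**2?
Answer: 324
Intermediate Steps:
(-(-4 - 5) + 9)**2 = (-1*(-9) + 9)**2 = (9 + 9)**2 = 18**2 = 324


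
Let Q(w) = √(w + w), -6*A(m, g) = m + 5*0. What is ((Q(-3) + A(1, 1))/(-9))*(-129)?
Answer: -43/18 + 43*I*√6/3 ≈ -2.3889 + 35.109*I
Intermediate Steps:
A(m, g) = -m/6 (A(m, g) = -(m + 5*0)/6 = -(m + 0)/6 = -m/6)
Q(w) = √2*√w (Q(w) = √(2*w) = √2*√w)
((Q(-3) + A(1, 1))/(-9))*(-129) = ((√2*√(-3) - ⅙*1)/(-9))*(-129) = ((√2*(I*√3) - ⅙)*(-⅑))*(-129) = ((I*√6 - ⅙)*(-⅑))*(-129) = ((-⅙ + I*√6)*(-⅑))*(-129) = (1/54 - I*√6/9)*(-129) = -43/18 + 43*I*√6/3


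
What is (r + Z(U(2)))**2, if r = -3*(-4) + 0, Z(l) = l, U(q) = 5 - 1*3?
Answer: 196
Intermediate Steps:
U(q) = 2 (U(q) = 5 - 3 = 2)
r = 12 (r = 12 + 0 = 12)
(r + Z(U(2)))**2 = (12 + 2)**2 = 14**2 = 196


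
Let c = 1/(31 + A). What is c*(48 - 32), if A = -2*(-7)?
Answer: 16/45 ≈ 0.35556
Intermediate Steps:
A = 14
c = 1/45 (c = 1/(31 + 14) = 1/45 ≈ 0.022222)
c*(48 - 32) = (48 - 32)/45 = (1/45)*16 = 16/45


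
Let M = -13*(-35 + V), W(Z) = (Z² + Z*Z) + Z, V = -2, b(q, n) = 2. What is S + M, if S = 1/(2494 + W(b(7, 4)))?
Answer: 1204425/2504 ≈ 481.00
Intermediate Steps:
W(Z) = Z + 2*Z² (W(Z) = (Z² + Z²) + Z = 2*Z² + Z = Z + 2*Z²)
M = 481 (M = -13*(-35 - 2) = -13*(-37) = 481)
S = 1/2504 (S = 1/(2494 + 2*(1 + 2*2)) = 1/(2494 + 2*(1 + 4)) = 1/(2494 + 2*5) = 1/(2494 + 10) = 1/2504 ≈ 0.00039936)
S + M = 1/2504 + 481 = 1204425/2504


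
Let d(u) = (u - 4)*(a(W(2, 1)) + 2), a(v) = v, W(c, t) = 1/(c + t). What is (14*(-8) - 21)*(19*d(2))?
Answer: 35378/3 ≈ 11793.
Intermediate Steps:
d(u) = -28/3 + 7*u/3 (d(u) = (u - 4)*(1/(2 + 1) + 2) = (-4 + u)*(1/3 + 2) = (-4 + u)*(⅓ + 2) = (-4 + u)*(7/3) = -28/3 + 7*u/3)
(14*(-8) - 21)*(19*d(2)) = (14*(-8) - 21)*(19*(-28/3 + (7/3)*2)) = (-112 - 21)*(19*(-28/3 + 14/3)) = -2527*(-14)/3 = -133*(-266/3) = 35378/3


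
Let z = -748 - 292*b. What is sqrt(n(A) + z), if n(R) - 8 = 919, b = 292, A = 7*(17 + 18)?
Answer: I*sqrt(85085) ≈ 291.69*I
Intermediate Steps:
A = 245 (A = 7*35 = 245)
z = -86012 (z = -748 - 292*292 = -748 - 85264 = -86012)
n(R) = 927 (n(R) = 8 + 919 = 927)
sqrt(n(A) + z) = sqrt(927 - 86012) = sqrt(-85085) = I*sqrt(85085)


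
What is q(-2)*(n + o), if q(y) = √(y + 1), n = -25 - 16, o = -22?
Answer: -63*I ≈ -63.0*I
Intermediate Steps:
n = -41
q(y) = √(1 + y)
q(-2)*(n + o) = √(1 - 2)*(-41 - 22) = √(-1)*(-63) = I*(-63) = -63*I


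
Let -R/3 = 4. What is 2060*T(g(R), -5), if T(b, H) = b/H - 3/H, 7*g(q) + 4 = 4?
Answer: 1236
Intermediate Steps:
R = -12 (R = -3*4 = -12)
g(q) = 0 (g(q) = -4/7 + (⅐)*4 = -4/7 + 4/7 = 0)
T(b, H) = -3/H + b/H
2060*T(g(R), -5) = 2060*((-3 + 0)/(-5)) = 2060*(-⅕*(-3)) = 2060*(⅗) = 1236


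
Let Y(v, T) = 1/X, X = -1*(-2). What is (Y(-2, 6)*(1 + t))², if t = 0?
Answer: ¼ ≈ 0.25000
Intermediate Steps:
X = 2
Y(v, T) = ½ (Y(v, T) = 1/2 = ½)
(Y(-2, 6)*(1 + t))² = ((1 + 0)/2)² = ((½)*1)² = (½)² = ¼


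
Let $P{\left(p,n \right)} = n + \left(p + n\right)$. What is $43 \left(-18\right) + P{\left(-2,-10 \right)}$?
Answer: $-796$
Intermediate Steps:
$P{\left(p,n \right)} = p + 2 n$ ($P{\left(p,n \right)} = n + \left(n + p\right) = p + 2 n$)
$43 \left(-18\right) + P{\left(-2,-10 \right)} = 43 \left(-18\right) + \left(-2 + 2 \left(-10\right)\right) = -774 - 22 = -796$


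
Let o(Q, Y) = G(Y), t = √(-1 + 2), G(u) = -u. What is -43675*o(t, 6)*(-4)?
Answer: -1048200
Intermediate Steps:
t = 1 (t = √1 = 1)
o(Q, Y) = -Y
-43675*o(t, 6)*(-4) = -43675*(-1*6)*(-4) = -(-262050)*(-4) = -43675*24 = -1048200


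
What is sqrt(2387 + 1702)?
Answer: sqrt(4089) ≈ 63.945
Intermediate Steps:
sqrt(2387 + 1702) = sqrt(4089)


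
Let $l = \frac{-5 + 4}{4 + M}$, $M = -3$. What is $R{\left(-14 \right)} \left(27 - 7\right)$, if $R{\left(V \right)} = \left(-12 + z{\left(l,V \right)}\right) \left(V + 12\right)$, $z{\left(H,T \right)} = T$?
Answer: $1040$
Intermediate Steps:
$l = -1$ ($l = \frac{-5 + 4}{4 - 3} = - 1^{-1} = \left(-1\right) 1 = -1$)
$R{\left(V \right)} = \left(-12 + V\right) \left(12 + V\right)$ ($R{\left(V \right)} = \left(-12 + V\right) \left(V + 12\right) = \left(-12 + V\right) \left(12 + V\right)$)
$R{\left(-14 \right)} \left(27 - 7\right) = \left(-144 + \left(-14\right)^{2}\right) \left(27 - 7\right) = \left(-144 + 196\right) \left(27 - 7\right) = 52 \cdot 20 = 1040$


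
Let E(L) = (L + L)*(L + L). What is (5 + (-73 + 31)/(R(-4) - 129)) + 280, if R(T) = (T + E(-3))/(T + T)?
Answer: 5421/19 ≈ 285.32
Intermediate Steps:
E(L) = 4*L**2 (E(L) = (2*L)*(2*L) = 4*L**2)
R(T) = (36 + T)/(2*T) (R(T) = (T + 4*(-3)**2)/(T + T) = (T + 4*9)/((2*T)) = (T + 36)*(1/(2*T)) = (36 + T)*(1/(2*T)) = (36 + T)/(2*T))
(5 + (-73 + 31)/(R(-4) - 129)) + 280 = (5 + (-73 + 31)/((1/2)*(36 - 4)/(-4) - 129)) + 280 = (5 - 42/((1/2)*(-1/4)*32 - 129)) + 280 = (5 - 42/(-4 - 129)) + 280 = (5 - 42/(-133)) + 280 = (5 - 42*(-1/133)) + 280 = (5 + 6/19) + 280 = 101/19 + 280 = 5421/19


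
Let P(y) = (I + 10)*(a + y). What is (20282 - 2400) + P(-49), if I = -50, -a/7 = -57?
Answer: 3882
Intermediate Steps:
a = 399 (a = -7*(-57) = 399)
P(y) = -15960 - 40*y (P(y) = (-50 + 10)*(399 + y) = -40*(399 + y) = -15960 - 40*y)
(20282 - 2400) + P(-49) = (20282 - 2400) + (-15960 - 40*(-49)) = 17882 + (-15960 + 1960) = 17882 - 14000 = 3882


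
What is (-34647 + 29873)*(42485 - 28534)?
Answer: -66602074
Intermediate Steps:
(-34647 + 29873)*(42485 - 28534) = -4774*13951 = -66602074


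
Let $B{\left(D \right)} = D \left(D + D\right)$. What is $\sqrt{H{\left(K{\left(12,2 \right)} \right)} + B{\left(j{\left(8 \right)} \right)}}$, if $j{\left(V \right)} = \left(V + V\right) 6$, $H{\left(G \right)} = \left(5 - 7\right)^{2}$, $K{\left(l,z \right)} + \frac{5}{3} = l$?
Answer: $2 \sqrt{4609} \approx 135.78$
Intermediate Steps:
$K{\left(l,z \right)} = - \frac{5}{3} + l$
$H{\left(G \right)} = 4$ ($H{\left(G \right)} = \left(-2\right)^{2} = 4$)
$j{\left(V \right)} = 12 V$ ($j{\left(V \right)} = 2 V 6 = 12 V$)
$B{\left(D \right)} = 2 D^{2}$ ($B{\left(D \right)} = D 2 D = 2 D^{2}$)
$\sqrt{H{\left(K{\left(12,2 \right)} \right)} + B{\left(j{\left(8 \right)} \right)}} = \sqrt{4 + 2 \left(12 \cdot 8\right)^{2}} = \sqrt{4 + 2 \cdot 96^{2}} = \sqrt{4 + 2 \cdot 9216} = \sqrt{4 + 18432} = \sqrt{18436} = 2 \sqrt{4609}$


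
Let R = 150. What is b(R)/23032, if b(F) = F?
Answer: 75/11516 ≈ 0.0065127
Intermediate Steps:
b(R)/23032 = 150/23032 = 150*(1/23032) = 75/11516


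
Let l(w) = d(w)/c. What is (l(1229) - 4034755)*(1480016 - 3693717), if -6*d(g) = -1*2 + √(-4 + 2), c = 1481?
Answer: 39683726052773264/4443 + 2213701*I*√2/8886 ≈ 8.9317e+12 + 352.31*I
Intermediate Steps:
d(g) = ⅓ - I*√2/6 (d(g) = -(-1*2 + √(-4 + 2))/6 = -(-2 + √(-2))/6 = -(-2 + I*√2)/6 = ⅓ - I*√2/6)
l(w) = 1/4443 - I*√2/8886 (l(w) = (⅓ - I*√2/6)/1481 = (⅓ - I*√2/6)*(1/1481) = 1/4443 - I*√2/8886)
(l(1229) - 4034755)*(1480016 - 3693717) = ((1/4443 - I*√2/8886) - 4034755)*(1480016 - 3693717) = (-17926416464/4443 - I*√2/8886)*(-2213701) = 39683726052773264/4443 + 2213701*I*√2/8886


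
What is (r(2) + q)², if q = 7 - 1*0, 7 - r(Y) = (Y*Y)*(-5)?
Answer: 1156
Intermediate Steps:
r(Y) = 7 + 5*Y² (r(Y) = 7 - Y*Y*(-5) = 7 - Y²*(-5) = 7 - (-5)*Y² = 7 + 5*Y²)
q = 7 (q = 7 + 0 = 7)
(r(2) + q)² = ((7 + 5*2²) + 7)² = ((7 + 5*4) + 7)² = ((7 + 20) + 7)² = (27 + 7)² = 34² = 1156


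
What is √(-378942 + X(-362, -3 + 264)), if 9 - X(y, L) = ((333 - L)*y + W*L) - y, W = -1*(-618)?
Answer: I*√514529 ≈ 717.31*I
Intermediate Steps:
W = 618
X(y, L) = 9 + y - 618*L - y*(333 - L) (X(y, L) = 9 - (((333 - L)*y + 618*L) - y) = 9 - ((y*(333 - L) + 618*L) - y) = 9 - ((618*L + y*(333 - L)) - y) = 9 - (-y + 618*L + y*(333 - L)) = 9 + (y - 618*L - y*(333 - L)) = 9 + y - 618*L - y*(333 - L))
√(-378942 + X(-362, -3 + 264)) = √(-378942 + (9 - 618*(-3 + 264) - 332*(-362) + (-3 + 264)*(-362))) = √(-378942 + (9 - 618*261 + 120184 + 261*(-362))) = √(-378942 + (9 - 161298 + 120184 - 94482)) = √(-378942 - 135587) = √(-514529) = I*√514529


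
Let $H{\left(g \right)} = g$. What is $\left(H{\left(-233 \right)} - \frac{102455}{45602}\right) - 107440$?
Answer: $- \frac{4910206601}{45602} \approx -1.0768 \cdot 10^{5}$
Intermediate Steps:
$\left(H{\left(-233 \right)} - \frac{102455}{45602}\right) - 107440 = \left(-233 - \frac{102455}{45602}\right) - 107440 = - \frac{10727721}{45602} - 107440 = - \frac{4910206601}{45602}$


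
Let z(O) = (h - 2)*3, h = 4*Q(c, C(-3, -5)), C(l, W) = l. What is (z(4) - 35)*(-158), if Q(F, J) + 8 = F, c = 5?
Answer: 12166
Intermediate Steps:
Q(F, J) = -8 + F
h = -12 (h = 4*(-8 + 5) = 4*(-3) = -12)
z(O) = -42 (z(O) = (-12 - 2)*3 = -14*3 = -42)
(z(4) - 35)*(-158) = (-42 - 35)*(-158) = -77*(-158) = 12166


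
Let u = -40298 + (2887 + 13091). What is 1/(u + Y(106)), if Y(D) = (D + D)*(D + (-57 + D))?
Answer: 1/8540 ≈ 0.00011710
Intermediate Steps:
u = -24320 (u = -40298 + 15978 = -24320)
Y(D) = 2*D*(-57 + 2*D) (Y(D) = (2*D)*(-57 + 2*D) = 2*D*(-57 + 2*D))
1/(u + Y(106)) = 1/(-24320 + 2*106*(-57 + 2*106)) = 1/(-24320 + 2*106*(-57 + 212)) = 1/(-24320 + 2*106*155) = 1/(-24320 + 32860) = 1/8540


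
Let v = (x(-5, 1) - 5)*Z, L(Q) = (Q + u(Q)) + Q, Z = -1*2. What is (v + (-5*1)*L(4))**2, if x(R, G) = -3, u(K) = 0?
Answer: 576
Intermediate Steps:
Z = -2
L(Q) = 2*Q (L(Q) = (Q + 0) + Q = Q + Q = 2*Q)
v = 16 (v = (-3 - 5)*(-2) = -8*(-2) = 16)
(v + (-5*1)*L(4))**2 = (16 + (-5*1)*(2*4))**2 = (16 - 5*8)**2 = (16 - 40)**2 = (-24)**2 = 576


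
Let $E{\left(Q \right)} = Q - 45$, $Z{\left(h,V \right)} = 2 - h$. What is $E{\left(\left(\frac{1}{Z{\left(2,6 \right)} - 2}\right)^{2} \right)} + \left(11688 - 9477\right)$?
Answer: $\frac{8665}{4} \approx 2166.3$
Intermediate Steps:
$E{\left(Q \right)} = -45 + Q$ ($E{\left(Q \right)} = Q - 45 = -45 + Q$)
$E{\left(\left(\frac{1}{Z{\left(2,6 \right)} - 2}\right)^{2} \right)} + \left(11688 - 9477\right) = \left(-45 + \left(\frac{1}{\left(2 - 2\right) - 2}\right)^{2}\right) + \left(11688 - 9477\right) = \left(-45 + \left(\frac{1}{\left(2 - 2\right) - 2}\right)^{2}\right) + 2211 = \left(-45 + \left(\frac{1}{0 - 2}\right)^{2}\right) + 2211 = \left(-45 + \left(\frac{1}{-2}\right)^{2}\right) + 2211 = \left(-45 + \left(- \frac{1}{2}\right)^{2}\right) + 2211 = \left(-45 + \frac{1}{4}\right) + 2211 = - \frac{179}{4} + 2211 = \frac{8665}{4}$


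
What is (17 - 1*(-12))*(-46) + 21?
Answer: -1313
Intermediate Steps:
(17 - 1*(-12))*(-46) + 21 = (17 + 12)*(-46) + 21 = 29*(-46) + 21 = -1334 + 21 = -1313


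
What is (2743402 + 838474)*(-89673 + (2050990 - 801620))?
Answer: 4153890851572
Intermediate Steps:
(2743402 + 838474)*(-89673 + (2050990 - 801620)) = 3581876*(-89673 + 1249370) = 3581876*1159697 = 4153890851572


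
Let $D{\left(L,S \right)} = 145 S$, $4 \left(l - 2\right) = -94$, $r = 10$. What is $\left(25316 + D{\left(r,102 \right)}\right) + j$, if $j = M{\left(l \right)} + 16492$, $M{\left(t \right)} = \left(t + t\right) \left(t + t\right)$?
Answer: $58447$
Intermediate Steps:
$l = - \frac{43}{2}$ ($l = 2 + \frac{1}{4} \left(-94\right) = 2 - \frac{47}{2} = - \frac{43}{2} \approx -21.5$)
$M{\left(t \right)} = 4 t^{2}$ ($M{\left(t \right)} = 2 t 2 t = 4 t^{2}$)
$j = 18341$ ($j = 4 \left(- \frac{43}{2}\right)^{2} + 16492 = 4 \cdot \frac{1849}{4} + 16492 = 1849 + 16492 = 18341$)
$\left(25316 + D{\left(r,102 \right)}\right) + j = \left(25316 + 145 \cdot 102\right) + 18341 = \left(25316 + 14790\right) + 18341 = 40106 + 18341 = 58447$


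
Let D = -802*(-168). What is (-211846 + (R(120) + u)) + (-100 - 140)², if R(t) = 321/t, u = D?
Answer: -780293/40 ≈ -19507.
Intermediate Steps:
D = 134736
u = 134736
(-211846 + (R(120) + u)) + (-100 - 140)² = (-211846 + (321/120 + 134736)) + (-100 - 140)² = (-211846 + (321*(1/120) + 134736)) + (-240)² = (-211846 + (107/40 + 134736)) + 57600 = (-211846 + 5389547/40) + 57600 = -3084293/40 + 57600 = -780293/40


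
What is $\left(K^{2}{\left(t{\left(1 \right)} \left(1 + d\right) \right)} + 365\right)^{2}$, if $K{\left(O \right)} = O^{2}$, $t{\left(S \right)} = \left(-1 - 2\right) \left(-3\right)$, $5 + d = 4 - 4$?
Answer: $2822336160361$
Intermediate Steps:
$d = -5$ ($d = -5 + \left(4 - 4\right) = -5 + 0 = -5$)
$t{\left(S \right)} = 9$ ($t{\left(S \right)} = \left(-3\right) \left(-3\right) = 9$)
$\left(K^{2}{\left(t{\left(1 \right)} \left(1 + d\right) \right)} + 365\right)^{2} = \left(\left(\left(9 \left(1 - 5\right)\right)^{2}\right)^{2} + 365\right)^{2} = \left(\left(\left(9 \left(-4\right)\right)^{2}\right)^{2} + 365\right)^{2} = \left(\left(\left(-36\right)^{2}\right)^{2} + 365\right)^{2} = \left(1296^{2} + 365\right)^{2} = \left(1679616 + 365\right)^{2} = 1679981^{2} = 2822336160361$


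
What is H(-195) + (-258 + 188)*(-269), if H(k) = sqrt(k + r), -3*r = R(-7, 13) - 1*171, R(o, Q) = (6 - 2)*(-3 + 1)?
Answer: 18830 + I*sqrt(1218)/3 ≈ 18830.0 + 11.633*I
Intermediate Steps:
R(o, Q) = -8 (R(o, Q) = 4*(-2) = -8)
r = 179/3 (r = -(-8 - 1*171)/3 = -(-8 - 171)/3 = -1/3*(-179) = 179/3 ≈ 59.667)
H(k) = sqrt(179/3 + k) (H(k) = sqrt(k + 179/3) = sqrt(179/3 + k))
H(-195) + (-258 + 188)*(-269) = sqrt(537 + 9*(-195))/3 + (-258 + 188)*(-269) = sqrt(537 - 1755)/3 - 70*(-269) = sqrt(-1218)/3 + 18830 = (I*sqrt(1218))/3 + 18830 = I*sqrt(1218)/3 + 18830 = 18830 + I*sqrt(1218)/3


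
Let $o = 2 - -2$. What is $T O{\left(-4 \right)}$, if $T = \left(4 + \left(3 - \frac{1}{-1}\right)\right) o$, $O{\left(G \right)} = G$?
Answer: $-128$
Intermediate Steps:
$o = 4$ ($o = 2 + 2 = 4$)
$T = 32$ ($T = \left(4 + \left(3 - \frac{1}{-1}\right)\right) 4 = \left(4 + \left(3 - -1\right)\right) 4 = \left(4 + \left(3 + 1\right)\right) 4 = \left(4 + 4\right) 4 = 8 \cdot 4 = 32$)
$T O{\left(-4 \right)} = 32 \left(-4\right) = -128$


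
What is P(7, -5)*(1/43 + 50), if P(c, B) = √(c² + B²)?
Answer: 2151*√74/43 ≈ 430.32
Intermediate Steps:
P(c, B) = √(B² + c²)
P(7, -5)*(1/43 + 50) = √((-5)² + 7²)*(1/43 + 50) = √(25 + 49)*(1/43 + 50) = √74*(2151/43) = 2151*√74/43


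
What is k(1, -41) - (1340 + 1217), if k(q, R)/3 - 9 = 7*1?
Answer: -2509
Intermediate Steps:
k(q, R) = 48 (k(q, R) = 27 + 3*(7*1) = 27 + 3*7 = 27 + 21 = 48)
k(1, -41) - (1340 + 1217) = 48 - (1340 + 1217) = 48 - 1*2557 = 48 - 2557 = -2509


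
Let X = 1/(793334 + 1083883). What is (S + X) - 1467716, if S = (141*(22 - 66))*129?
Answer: -4257588226943/1877217 ≈ -2.2680e+6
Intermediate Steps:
S = -800316 (S = (141*(-44))*129 = -6204*129 = -800316)
X = 1/1877217 ≈ 5.3270e-7
(S + X) - 1467716 = (-800316 + 1/1877217) - 1467716 = -1502366800571/1877217 - 1467716 = -4257588226943/1877217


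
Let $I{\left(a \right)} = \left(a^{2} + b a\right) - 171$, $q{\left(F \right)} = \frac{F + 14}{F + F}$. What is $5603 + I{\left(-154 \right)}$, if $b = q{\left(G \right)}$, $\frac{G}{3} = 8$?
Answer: $\frac{348313}{12} \approx 29026.0$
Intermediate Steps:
$G = 24$ ($G = 3 \cdot 8 = 24$)
$q{\left(F \right)} = \frac{14 + F}{2 F}$
$b = \frac{19}{24}$ ($b = \frac{14 + 24}{2 \cdot 24} = \frac{1}{2} \cdot \frac{1}{24} \cdot 38 = \frac{19}{24} \approx 0.79167$)
$I{\left(a \right)} = -171 + a^{2} + \frac{19 a}{24}$ ($I{\left(a \right)} = \left(a^{2} + \frac{19 a}{24}\right) - 171 = -171 + a^{2} + \frac{19 a}{24}$)
$5603 + I{\left(-154 \right)} = 5603 + \left(-171 + \left(-154\right)^{2} + \frac{19}{24} \left(-154\right)\right) = 5603 - - \frac{281077}{12} = 5603 + \frac{281077}{12} = \frac{348313}{12}$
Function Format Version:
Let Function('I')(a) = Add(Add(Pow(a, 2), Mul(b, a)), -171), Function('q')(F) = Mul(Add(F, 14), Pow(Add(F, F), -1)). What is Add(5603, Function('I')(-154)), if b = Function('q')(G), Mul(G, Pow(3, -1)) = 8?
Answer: Rational(348313, 12) ≈ 29026.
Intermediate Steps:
G = 24 (G = Mul(3, 8) = 24)
Function('q')(F) = Mul(Rational(1, 2), Pow(F, -1), Add(14, F)) (Function('q')(F) = Mul(Add(14, F), Pow(Mul(2, F), -1)) = Mul(Add(14, F), Mul(Rational(1, 2), Pow(F, -1))) = Mul(Rational(1, 2), Pow(F, -1), Add(14, F)))
b = Rational(19, 24) (b = Mul(Rational(1, 2), Pow(24, -1), Add(14, 24)) = Mul(Rational(1, 2), Rational(1, 24), 38) = Rational(19, 24) ≈ 0.79167)
Function('I')(a) = Add(-171, Pow(a, 2), Mul(Rational(19, 24), a)) (Function('I')(a) = Add(Add(Pow(a, 2), Mul(Rational(19, 24), a)), -171) = Add(-171, Pow(a, 2), Mul(Rational(19, 24), a)))
Add(5603, Function('I')(-154)) = Add(5603, Add(-171, Pow(-154, 2), Mul(Rational(19, 24), -154))) = Add(5603, Add(-171, 23716, Rational(-1463, 12))) = Add(5603, Rational(281077, 12)) = Rational(348313, 12)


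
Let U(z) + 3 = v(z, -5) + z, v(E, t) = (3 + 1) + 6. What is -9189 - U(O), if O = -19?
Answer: -9177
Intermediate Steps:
v(E, t) = 10 (v(E, t) = 4 + 6 = 10)
U(z) = 7 + z (U(z) = -3 + (10 + z) = 7 + z)
-9189 - U(O) = -9189 - (7 - 19) = -9189 - 1*(-12) = -9189 + 12 = -9177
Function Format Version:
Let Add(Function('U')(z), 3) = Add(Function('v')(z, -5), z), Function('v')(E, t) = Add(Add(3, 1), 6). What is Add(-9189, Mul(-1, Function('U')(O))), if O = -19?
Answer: -9177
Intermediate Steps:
Function('v')(E, t) = 10 (Function('v')(E, t) = Add(4, 6) = 10)
Function('U')(z) = Add(7, z) (Function('U')(z) = Add(-3, Add(10, z)) = Add(7, z))
Add(-9189, Mul(-1, Function('U')(O))) = Add(-9189, Mul(-1, Add(7, -19))) = Add(-9189, Mul(-1, -12)) = Add(-9189, 12) = -9177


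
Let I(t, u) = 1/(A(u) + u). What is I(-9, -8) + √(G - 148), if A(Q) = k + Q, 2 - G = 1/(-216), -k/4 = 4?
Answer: -1/32 + I*√189210/36 ≈ -0.03125 + 12.083*I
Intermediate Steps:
k = -16 (k = -4*4 = -16)
G = 433/216 (G = 2 - 1/(-216) = 2 - 1*(-1/216) = 2 + 1/216 = 433/216 ≈ 2.0046)
A(Q) = -16 + Q
I(t, u) = 1/(-16 + 2*u) (I(t, u) = 1/((-16 + u) + u) = 1/(-16 + 2*u))
I(-9, -8) + √(G - 148) = 1/(2*(-8 - 8)) + √(433/216 - 148) = (½)/(-16) + √(-31535/216) = (½)*(-1/16) + I*√189210/36 = -1/32 + I*√189210/36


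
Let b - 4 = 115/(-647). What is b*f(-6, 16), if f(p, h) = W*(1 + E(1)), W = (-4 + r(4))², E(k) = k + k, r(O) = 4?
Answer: 0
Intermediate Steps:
E(k) = 2*k
W = 0 (W = (-4 + 4)² = 0² = 0)
b = 2473/647 (b = 4 + 115/(-647) = 4 + 115*(-1/647) = 4 - 115/647 = 2473/647 ≈ 3.8223)
f(p, h) = 0 (f(p, h) = 0*(1 + 2*1) = 0*(1 + 2) = 0*3 = 0)
b*f(-6, 16) = (2473/647)*0 = 0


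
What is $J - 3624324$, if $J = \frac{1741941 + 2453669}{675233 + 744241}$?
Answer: $- \frac{2572314744983}{709737} \approx -3.6243 \cdot 10^{6}$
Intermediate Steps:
$J = \frac{2097805}{709737}$ ($J = \frac{4195610}{1419474} = 4195610 \cdot \frac{1}{1419474} = \frac{2097805}{709737} \approx 2.9557$)
$J - 3624324 = \frac{2097805}{709737} - 3624324 = - \frac{2572314744983}{709737}$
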